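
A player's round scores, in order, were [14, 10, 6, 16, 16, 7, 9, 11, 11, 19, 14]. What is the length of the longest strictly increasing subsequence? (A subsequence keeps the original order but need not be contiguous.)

5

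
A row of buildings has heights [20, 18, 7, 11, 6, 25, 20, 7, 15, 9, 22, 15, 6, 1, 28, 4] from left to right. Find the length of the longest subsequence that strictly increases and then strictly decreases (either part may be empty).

8

inc[i] = longest strictly increasing subsequence ending at i; dec[i] = longest strictly decreasing subsequence starting at i:
i:      1  2  3  4  5  6  7  8  9 10 11 12 13 14 15 16
a[i]:  20 18  7 11  6 25 20  7 15  9 22 15  6  1 28  4
inc:    1  1  1  2  1  3  3  2  3  3  4  4  1  1  5  2
dec:    6  5  3  4  2  6  5  3  4  3  4  3  2  1  2  1
Best peak at i=6 (value 25): inc=3, dec=6, length 3+6−1 = 8.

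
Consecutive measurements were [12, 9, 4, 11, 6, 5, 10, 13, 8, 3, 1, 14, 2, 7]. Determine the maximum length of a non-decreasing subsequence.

Let dp[i] be the length of the longest such subsequence ending at index i:
i:      1  2  3  4  5  6  7  8  9 10 11 12 13 14
a[i]:  12  9  4 11  6  5 10 13  8  3  1 14  2  7
dp:     1  1  1  2  2  2  3  4  3  1  1  5  2  3
Maximum dp value is 5.

5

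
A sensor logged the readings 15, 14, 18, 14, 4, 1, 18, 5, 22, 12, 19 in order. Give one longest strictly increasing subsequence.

4, 5, 12, 19

Patience tails give the LIS length; then backtrack through the dp parents:
15 → extends → [15]
14 → replaces 15 → [14]
18 → extends → [14, 18]
14 → already a tail → [14, 18]
4 → replaces 14 → [4, 18]
1 → replaces 4 → [1, 18]
18 → already a tail → [1, 18]
5 → replaces 18 → [1, 5]
22 → extends → [1, 5, 22]
12 → replaces 22 → [1, 5, 12]
19 → extends → [1, 5, 12, 19]
Length 4; one witness is 4, 5, 12, 19.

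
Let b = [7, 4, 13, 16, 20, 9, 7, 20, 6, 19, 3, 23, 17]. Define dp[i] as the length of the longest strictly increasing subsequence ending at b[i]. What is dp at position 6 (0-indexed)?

dp[i] = 1 + max{dp[j] : j<i, b[j]<b[i]} (or 1 if no such j):
i:      0  1  2  3  4  5  6  7  8  9 10 11 12
b[i]:   7  4 13 16 20  9  7 20  6 19  3 23 17
dp:     1  1  2  3  4  2  2  4  2  4  1  5  4
At index 6 the value is 2.

2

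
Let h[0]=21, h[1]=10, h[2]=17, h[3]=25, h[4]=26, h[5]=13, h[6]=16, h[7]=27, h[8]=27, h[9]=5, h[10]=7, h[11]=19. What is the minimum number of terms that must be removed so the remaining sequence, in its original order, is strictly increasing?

7

Fewest deletions = n − (longest strictly increasing subsequence).
i:      0  1  2  3  4  5  6  7  8  9 10 11
h[i]:  21 10 17 25 26 13 16 27 27  5  7 19
dp:     1  1  2  3  4  2  3  5  5  1  2  4
max dp = 5, so deletions = 12 − 5 = 7.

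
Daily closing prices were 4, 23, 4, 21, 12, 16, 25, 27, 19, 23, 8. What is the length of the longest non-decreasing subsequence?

Track the smallest tail for each achievable length (allowing ties):
4 → extends → [4]
23 → extends → [4, 23]
4 → replaces 23 → [4, 4]
21 → extends → [4, 4, 21]
12 → replaces 21 → [4, 4, 12]
16 → extends → [4, 4, 12, 16]
25 → extends → [4, 4, 12, 16, 25]
27 → extends → [4, 4, 12, 16, 25, 27]
19 → replaces 25 → [4, 4, 12, 16, 19, 27]
23 → replaces 27 → [4, 4, 12, 16, 19, 23]
8 → replaces 12 → [4, 4, 8, 16, 19, 23]
Six tails, so the longest non-decreasing subsequence has length 6 (e.g. 4, 4, 12, 16, 25, 27).

6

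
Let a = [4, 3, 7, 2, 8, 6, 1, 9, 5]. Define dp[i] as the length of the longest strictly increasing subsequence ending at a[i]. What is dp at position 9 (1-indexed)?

2

dp[i] = 1 + max{dp[j] : j<i, a[j]<a[i]} (or 1 if no such j):
i:     1 2 3 4 5 6 7 8 9
a[i]:  4 3 7 2 8 6 1 9 5
dp:    1 1 2 1 3 2 1 4 2
At index 9 the value is 2.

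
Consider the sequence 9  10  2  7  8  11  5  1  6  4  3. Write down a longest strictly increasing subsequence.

2, 7, 8, 11

Patience tails give the LIS length; then backtrack through the dp parents:
9 → extends → [9]
10 → extends → [9, 10]
2 → replaces 9 → [2, 10]
7 → replaces 10 → [2, 7]
8 → extends → [2, 7, 8]
11 → extends → [2, 7, 8, 11]
5 → replaces 7 → [2, 5, 8, 11]
1 → replaces 2 → [1, 5, 8, 11]
6 → replaces 8 → [1, 5, 6, 11]
4 → replaces 5 → [1, 4, 6, 11]
3 → replaces 4 → [1, 3, 6, 11]
Length 4; one witness is 2, 7, 8, 11.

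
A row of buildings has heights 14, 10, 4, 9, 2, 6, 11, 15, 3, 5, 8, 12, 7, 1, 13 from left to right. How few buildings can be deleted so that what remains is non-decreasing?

Fewest deletions = n − (longest non-decreasing subsequence).
Patience tails:
14 → extends → [14]
10 → replaces 14 → [10]
4 → replaces 10 → [4]
9 → extends → [4, 9]
2 → replaces 4 → [2, 9]
6 → replaces 9 → [2, 6]
11 → extends → [2, 6, 11]
15 → extends → [2, 6, 11, 15]
3 → replaces 6 → [2, 3, 11, 15]
5 → replaces 11 → [2, 3, 5, 15]
8 → replaces 15 → [2, 3, 5, 8]
12 → extends → [2, 3, 5, 8, 12]
7 → replaces 8 → [2, 3, 5, 7, 12]
1 → replaces 2 → [1, 3, 5, 7, 12]
13 → extends → [1, 3, 5, 7, 12, 13]
Longest non-decreasing subsequence has length 6, so deletions = 15 − 6 = 9.

9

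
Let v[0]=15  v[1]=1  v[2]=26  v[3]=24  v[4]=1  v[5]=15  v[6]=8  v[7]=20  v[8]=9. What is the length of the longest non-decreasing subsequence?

4

Let dp[i] be the length of the longest such subsequence ending at index i:
i:      0  1  2  3  4  5  6  7  8
v[i]:  15  1 26 24  1 15  8 20  9
dp:     1  1  2  2  2  3  3  4  4
Maximum dp value is 4.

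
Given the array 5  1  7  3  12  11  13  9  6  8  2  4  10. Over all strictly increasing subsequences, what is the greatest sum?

37

Let S[i] be the best sum of a strictly increasing subsequence ending at i:
i:      1  2  3  4  5  6  7  8  9 10 11 12 13
a[i]:   5  1  7  3 12 11 13  9  6  8  2  4 10
S:      5  1 12  4 24 23 37 21 11 20  3  8 31
Maximum is 37 (e.g. 5 + 7 + 12 + 13).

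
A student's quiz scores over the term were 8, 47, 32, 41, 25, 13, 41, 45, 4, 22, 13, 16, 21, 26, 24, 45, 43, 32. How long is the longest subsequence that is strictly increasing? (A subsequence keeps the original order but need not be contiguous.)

6

Let dp[i] be the length of the longest such subsequence ending at index i:
i:      1  2  3  4  5  6  7  8  9 10 11 12 13 14 15 16 17 18
a[i]:   8 47 32 41 25 13 41 45  4 22 13 16 21 26 24 45 43 32
dp:     1  2  2  3  2  2  3  4  1  3  2  3  4  5  5  6  6  6
Maximum dp value is 6.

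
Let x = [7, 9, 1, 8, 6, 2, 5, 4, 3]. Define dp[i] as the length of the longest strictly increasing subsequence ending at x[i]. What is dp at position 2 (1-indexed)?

2

dp[i] = 1 + max{dp[j] : j<i, x[j]<x[i]} (or 1 if no such j):
i:     1 2 3 4 5 6 7 8 9
x[i]:  7 9 1 8 6 2 5 4 3
dp:    1 2 1 2 2 2 3 3 3
At index 2 the value is 2.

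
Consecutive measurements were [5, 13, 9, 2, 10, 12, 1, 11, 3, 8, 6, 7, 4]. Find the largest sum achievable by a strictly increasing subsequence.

Let S[i] be the best sum of a strictly increasing subsequence ending at i:
i:      1  2  3  4  5  6  7  8  9 10 11 12 13
a[i]:   5 13  9  2 10 12  1 11  3  8  6  7  4
S:      5 18 14  2 24 36  1 35  5 13 11 18  9
Maximum is 36 (e.g. 5 + 9 + 10 + 12).

36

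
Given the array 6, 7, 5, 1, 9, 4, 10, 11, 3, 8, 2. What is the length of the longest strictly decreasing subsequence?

Let dp[i] be the longest strictly decreasing subsequence ending at i:
i:      1  2  3  4  5  6  7  8  9 10 11
a[i]:   6  7  5  1  9  4 10 11  3  8  2
dp:     1  1  2  3  1  3  1  1  4  2  5
Maximum is 5.

5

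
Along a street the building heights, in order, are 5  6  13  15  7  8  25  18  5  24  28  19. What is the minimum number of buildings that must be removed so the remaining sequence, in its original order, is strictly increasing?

Fewest deletions = n − (longest strictly increasing subsequence).
i:      1  2  3  4  5  6  7  8  9 10 11 12
a[i]:   5  6 13 15  7  8 25 18  5 24 28 19
dp:     1  2  3  4  3  4  5  5  1  6  7  6
max dp = 7, so deletions = 12 − 7 = 5.

5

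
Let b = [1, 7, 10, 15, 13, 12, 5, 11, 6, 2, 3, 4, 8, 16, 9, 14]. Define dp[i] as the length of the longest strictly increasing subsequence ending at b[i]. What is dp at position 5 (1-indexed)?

dp[i] = 1 + max{dp[j] : j<i, b[j]<b[i]} (or 1 if no such j):
i:      1  2  3  4  5  6  7  8  9 10 11 12 13 14 15 16
b[i]:   1  7 10 15 13 12  5 11  6  2  3  4  8 16  9 14
dp:     1  2  3  4  4  4  2  4  3  2  3  4  5  6  6  7
At index 5 the value is 4.

4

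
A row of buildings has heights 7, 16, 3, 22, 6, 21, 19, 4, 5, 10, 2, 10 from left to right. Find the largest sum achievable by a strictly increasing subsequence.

Let S[i] be the best sum of a strictly increasing subsequence ending at i:
i:      1  2  3  4  5  6  7  8  9 10 11 12
a[i]:   7 16  3 22  6 21 19  4  5 10  2 10
S:      7 23  3 45  9 44 42  7 12 22  2 22
Maximum is 45 (e.g. 7 + 16 + 22).

45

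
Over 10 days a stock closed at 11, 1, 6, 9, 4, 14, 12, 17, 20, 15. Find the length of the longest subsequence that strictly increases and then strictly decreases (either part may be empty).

inc[i] = longest strictly increasing subsequence ending at i; dec[i] = longest strictly decreasing subsequence starting at i:
i:      1  2  3  4  5  6  7  8  9 10
a[i]:  11  1  6  9  4 14 12 17 20 15
inc:    1  1  2  3  2  4  4  5  6  5
dec:    3  1  2  2  1  2  1  2  2  1
Best peak at i=9 (value 20): inc=6, dec=2, length 6+2−1 = 7.

7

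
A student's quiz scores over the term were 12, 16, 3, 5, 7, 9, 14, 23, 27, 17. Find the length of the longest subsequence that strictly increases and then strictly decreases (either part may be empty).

8

inc[i] = longest strictly increasing subsequence ending at i; dec[i] = longest strictly decreasing subsequence starting at i:
i:      1  2  3  4  5  6  7  8  9 10
a[i]:  12 16  3  5  7  9 14 23 27 17
inc:    1  2  1  2  3  4  5  6  7  6
dec:    2  2  1  1  1  1  1  2  2  1
Best peak at i=9 (value 27): inc=7, dec=2, length 7+2−1 = 8.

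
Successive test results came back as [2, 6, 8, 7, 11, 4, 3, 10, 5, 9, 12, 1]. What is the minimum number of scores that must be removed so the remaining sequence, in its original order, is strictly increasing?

Fewest deletions = n − (longest strictly increasing subsequence).
i:      1  2  3  4  5  6  7  8  9 10 11 12
a[i]:   2  6  8  7 11  4  3 10  5  9 12  1
dp:     1  2  3  3  4  2  2  4  3  4  5  1
max dp = 5, so deletions = 12 − 5 = 7.

7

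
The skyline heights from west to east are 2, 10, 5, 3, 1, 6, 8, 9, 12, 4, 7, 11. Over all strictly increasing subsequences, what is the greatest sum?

42

Let S[i] be the best sum of a strictly increasing subsequence ending at i:
i:      1  2  3  4  5  6  7  8  9 10 11 12
a[i]:   2 10  5  3  1  6  8  9 12  4  7 11
S:      2 12  7  5  1 13 21 30 42  9 20 41
Maximum is 42 (e.g. 2 + 5 + 6 + 8 + 9 + 12).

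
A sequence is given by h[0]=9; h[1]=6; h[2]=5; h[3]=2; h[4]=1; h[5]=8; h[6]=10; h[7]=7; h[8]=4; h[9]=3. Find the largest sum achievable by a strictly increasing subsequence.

24

Let S[i] be the best sum of a strictly increasing subsequence ending at i:
i:      0  1  2  3  4  5  6  7  8  9
h[i]:   9  6  5  2  1  8 10  7  4  3
S:      9  6  5  2  1 14 24 13  6  5
Maximum is 24 (e.g. 6 + 8 + 10).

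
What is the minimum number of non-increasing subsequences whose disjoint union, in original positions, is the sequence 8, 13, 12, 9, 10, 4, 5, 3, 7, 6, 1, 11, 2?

4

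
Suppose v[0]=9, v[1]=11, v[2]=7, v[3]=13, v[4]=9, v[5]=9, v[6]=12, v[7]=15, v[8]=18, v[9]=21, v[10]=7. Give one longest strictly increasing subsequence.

Patience tails give the LIS length; then backtrack through the dp parents:
9 → extends → [9]
11 → extends → [9, 11]
7 → replaces 9 → [7, 11]
13 → extends → [7, 11, 13]
9 → replaces 11 → [7, 9, 13]
9 → already a tail → [7, 9, 13]
12 → replaces 13 → [7, 9, 12]
15 → extends → [7, 9, 12, 15]
18 → extends → [7, 9, 12, 15, 18]
21 → extends → [7, 9, 12, 15, 18, 21]
7 → already a tail → [7, 9, 12, 15, 18, 21]
Length 6; one witness is 9, 11, 13, 15, 18, 21.

9, 11, 13, 15, 18, 21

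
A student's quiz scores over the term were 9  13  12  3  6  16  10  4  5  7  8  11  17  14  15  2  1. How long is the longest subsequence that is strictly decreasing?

6

Let dp[i] be the longest strictly decreasing subsequence ending at i:
i:      1  2  3  4  5  6  7  8  9 10 11 12 13 14 15 16 17
a[i]:   9 13 12  3  6 16 10  4  5  7  8 11 17 14 15  2  1
dp:     1  1  2  3  3  1  3  4  4  4  4  3  1  2  2  5  6
Maximum is 6.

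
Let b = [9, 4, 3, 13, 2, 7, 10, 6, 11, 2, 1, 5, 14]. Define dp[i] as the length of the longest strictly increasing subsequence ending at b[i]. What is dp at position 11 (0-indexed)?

dp[i] = 1 + max{dp[j] : j<i, b[j]<b[i]} (or 1 if no such j):
i:      0  1  2  3  4  5  6  7  8  9 10 11 12
b[i]:   9  4  3 13  2  7 10  6 11  2  1  5 14
dp:     1  1  1  2  1  2  3  2  4  1  1  2  5
At index 11 the value is 2.

2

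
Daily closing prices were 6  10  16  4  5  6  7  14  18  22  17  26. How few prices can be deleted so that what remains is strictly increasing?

4

Fewest deletions = n − (longest strictly increasing subsequence).
i:      1  2  3  4  5  6  7  8  9 10 11 12
a[i]:   6 10 16  4  5  6  7 14 18 22 17 26
dp:     1  2  3  1  2  3  4  5  6  7  6  8
max dp = 8, so deletions = 12 − 8 = 4.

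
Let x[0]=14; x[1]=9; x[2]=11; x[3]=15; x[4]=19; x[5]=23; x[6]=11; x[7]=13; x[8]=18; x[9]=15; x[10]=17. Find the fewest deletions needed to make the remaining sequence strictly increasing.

Fewest deletions = n − (longest strictly increasing subsequence).
i:      0  1  2  3  4  5  6  7  8  9 10
x[i]:  14  9 11 15 19 23 11 13 18 15 17
dp:     1  1  2  3  4  5  2  3  4  4  5
max dp = 5, so deletions = 11 − 5 = 6.

6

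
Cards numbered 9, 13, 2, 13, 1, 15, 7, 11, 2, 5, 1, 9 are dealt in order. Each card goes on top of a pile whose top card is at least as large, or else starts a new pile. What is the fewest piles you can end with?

Place each on the leftmost legal pile:
9 → new pile 1 (tops now [9])
13 → new pile 2 (tops now [9, 13])
2 → pile 1 (tops now [2, 13])
13 → pile 2 (tops now [2, 13])
1 → pile 1 (tops now [1, 13])
15 → new pile 3 (tops now [1, 13, 15])
7 → pile 2 (tops now [1, 7, 15])
11 → pile 3 (tops now [1, 7, 11])
2 → pile 2 (tops now [1, 2, 11])
5 → pile 3 (tops now [1, 2, 5])
1 → pile 1 (tops now [1, 2, 5])
9 → new pile 4 (tops now [1, 2, 5, 9])
Four piles.

4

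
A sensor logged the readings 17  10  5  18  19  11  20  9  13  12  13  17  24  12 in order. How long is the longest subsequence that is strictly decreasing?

3

Let dp[i] be the longest strictly decreasing subsequence ending at i:
i:      1  2  3  4  5  6  7  8  9 10 11 12 13 14
a[i]:  17 10  5 18 19 11 20  9 13 12 13 17 24 12
dp:     1  2  3  1  1  2  1  3  2  3  2  2  1  3
Maximum is 3.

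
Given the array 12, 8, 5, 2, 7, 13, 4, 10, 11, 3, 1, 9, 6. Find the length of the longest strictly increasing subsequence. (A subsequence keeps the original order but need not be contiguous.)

4

Track the smallest tail for each achievable length (strict):
12 → extends → [12]
8 → replaces 12 → [8]
5 → replaces 8 → [5]
2 → replaces 5 → [2]
7 → extends → [2, 7]
13 → extends → [2, 7, 13]
4 → replaces 7 → [2, 4, 13]
10 → replaces 13 → [2, 4, 10]
11 → extends → [2, 4, 10, 11]
3 → replaces 4 → [2, 3, 10, 11]
1 → replaces 2 → [1, 3, 10, 11]
9 → replaces 10 → [1, 3, 9, 11]
6 → replaces 9 → [1, 3, 6, 11]
Four tails, so the longest strictly increasing subsequence has length 4 (e.g. 5, 7, 10, 11).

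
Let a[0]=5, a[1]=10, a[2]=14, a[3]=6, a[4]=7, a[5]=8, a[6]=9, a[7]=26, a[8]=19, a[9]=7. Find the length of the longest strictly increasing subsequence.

Track the smallest tail for each achievable length (strict):
5 → extends → [5]
10 → extends → [5, 10]
14 → extends → [5, 10, 14]
6 → replaces 10 → [5, 6, 14]
7 → replaces 14 → [5, 6, 7]
8 → extends → [5, 6, 7, 8]
9 → extends → [5, 6, 7, 8, 9]
26 → extends → [5, 6, 7, 8, 9, 26]
19 → replaces 26 → [5, 6, 7, 8, 9, 19]
7 → already a tail → [5, 6, 7, 8, 9, 19]
Six tails, so the longest strictly increasing subsequence has length 6 (e.g. 5, 6, 7, 8, 9, 26).

6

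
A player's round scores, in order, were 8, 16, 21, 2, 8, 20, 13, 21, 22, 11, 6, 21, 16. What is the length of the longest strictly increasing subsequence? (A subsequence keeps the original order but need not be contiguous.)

5

Track the smallest tail for each achievable length (strict):
8 → extends → [8]
16 → extends → [8, 16]
21 → extends → [8, 16, 21]
2 → replaces 8 → [2, 16, 21]
8 → replaces 16 → [2, 8, 21]
20 → replaces 21 → [2, 8, 20]
13 → replaces 20 → [2, 8, 13]
21 → extends → [2, 8, 13, 21]
22 → extends → [2, 8, 13, 21, 22]
11 → replaces 13 → [2, 8, 11, 21, 22]
6 → replaces 8 → [2, 6, 11, 21, 22]
21 → already a tail → [2, 6, 11, 21, 22]
16 → replaces 21 → [2, 6, 11, 16, 22]
Five tails, so the longest strictly increasing subsequence has length 5 (e.g. 8, 16, 20, 21, 22).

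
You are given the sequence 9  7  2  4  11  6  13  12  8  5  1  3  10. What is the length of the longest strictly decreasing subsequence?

Negate each value so 'decreasing' becomes 'increasing', then run patience tails on the negated sequence:
-9 → extends → [-9]
-7 → extends → [-9, -7]
-2 → extends → [-9, -7, -2]
-4 → replaces -2 → [-9, -7, -4]
-11 → replaces -9 → [-11, -7, -4]
-6 → replaces -4 → [-11, -7, -6]
-13 → replaces -11 → [-13, -7, -6]
-12 → replaces -7 → [-13, -12, -6]
-8 → replaces -6 → [-13, -12, -8]
-5 → extends → [-13, -12, -8, -5]
-1 → extends → [-13, -12, -8, -5, -1]
-3 → replaces -1 → [-13, -12, -8, -5, -3]
-10 → replaces -8 → [-13, -12, -10, -5, -3]
Five tails, so the longest strictly decreasing subsequence of the original has length 5.

5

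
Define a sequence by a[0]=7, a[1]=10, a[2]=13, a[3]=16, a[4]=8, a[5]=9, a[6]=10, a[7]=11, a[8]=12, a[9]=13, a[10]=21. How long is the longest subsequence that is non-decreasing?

Track the smallest tail for each achievable length (allowing ties):
7 → extends → [7]
10 → extends → [7, 10]
13 → extends → [7, 10, 13]
16 → extends → [7, 10, 13, 16]
8 → replaces 10 → [7, 8, 13, 16]
9 → replaces 13 → [7, 8, 9, 16]
10 → replaces 16 → [7, 8, 9, 10]
11 → extends → [7, 8, 9, 10, 11]
12 → extends → [7, 8, 9, 10, 11, 12]
13 → extends → [7, 8, 9, 10, 11, 12, 13]
21 → extends → [7, 8, 9, 10, 11, 12, 13, 21]
Eight tails, so the longest non-decreasing subsequence has length 8 (e.g. 7, 8, 9, 10, 11, 12, 13, 21).

8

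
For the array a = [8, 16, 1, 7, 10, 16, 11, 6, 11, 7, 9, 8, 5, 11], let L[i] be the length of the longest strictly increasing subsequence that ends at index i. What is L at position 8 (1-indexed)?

2

dp[i] = 1 + max{dp[j] : j<i, a[j]<a[i]} (or 1 if no such j):
i:      1  2  3  4  5  6  7  8  9 10 11 12 13 14
a[i]:   8 16  1  7 10 16 11  6 11  7  9  8  5 11
dp:     1  2  1  2  3  4  4  2  4  3  4  4  2  5
At index 8 the value is 2.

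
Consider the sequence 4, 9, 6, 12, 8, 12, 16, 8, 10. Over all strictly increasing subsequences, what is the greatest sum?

46

Let S[i] be the best sum of a strictly increasing subsequence ending at i:
i:      1  2  3  4  5  6  7  8  9
a[i]:   4  9  6 12  8 12 16  8 10
S:      4 13 10 25 18 30 46 18 28
Maximum is 46 (e.g. 4 + 6 + 8 + 12 + 16).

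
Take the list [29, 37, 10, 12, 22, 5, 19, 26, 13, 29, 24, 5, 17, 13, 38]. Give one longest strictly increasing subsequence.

Patience tails give the LIS length; then backtrack through the dp parents:
29 → extends → [29]
37 → extends → [29, 37]
10 → replaces 29 → [10, 37]
12 → replaces 37 → [10, 12]
22 → extends → [10, 12, 22]
5 → replaces 10 → [5, 12, 22]
19 → replaces 22 → [5, 12, 19]
26 → extends → [5, 12, 19, 26]
13 → replaces 19 → [5, 12, 13, 26]
29 → extends → [5, 12, 13, 26, 29]
24 → replaces 26 → [5, 12, 13, 24, 29]
5 → already a tail → [5, 12, 13, 24, 29]
17 → replaces 24 → [5, 12, 13, 17, 29]
13 → already a tail → [5, 12, 13, 17, 29]
38 → extends → [5, 12, 13, 17, 29, 38]
Length 6; one witness is 10, 12, 22, 26, 29, 38.

10, 12, 22, 26, 29, 38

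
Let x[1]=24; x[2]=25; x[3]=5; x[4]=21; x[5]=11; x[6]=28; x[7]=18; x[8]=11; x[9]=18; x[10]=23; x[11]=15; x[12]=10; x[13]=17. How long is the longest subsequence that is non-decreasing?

5

Track the smallest tail for each achievable length (allowing ties):
24 → extends → [24]
25 → extends → [24, 25]
5 → replaces 24 → [5, 25]
21 → replaces 25 → [5, 21]
11 → replaces 21 → [5, 11]
28 → extends → [5, 11, 28]
18 → replaces 28 → [5, 11, 18]
11 → replaces 18 → [5, 11, 11]
18 → extends → [5, 11, 11, 18]
23 → extends → [5, 11, 11, 18, 23]
15 → replaces 18 → [5, 11, 11, 15, 23]
10 → replaces 11 → [5, 10, 11, 15, 23]
17 → replaces 23 → [5, 10, 11, 15, 17]
Five tails, so the longest non-decreasing subsequence has length 5 (e.g. 5, 11, 18, 18, 23).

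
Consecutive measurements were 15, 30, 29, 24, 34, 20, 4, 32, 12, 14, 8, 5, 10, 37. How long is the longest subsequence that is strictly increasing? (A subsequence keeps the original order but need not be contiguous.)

Let dp[i] be the length of the longest such subsequence ending at index i:
i:      1  2  3  4  5  6  7  8  9 10 11 12 13 14
a[i]:  15 30 29 24 34 20  4 32 12 14  8  5 10 37
dp:     1  2  2  2  3  2  1  3  2  3  2  2  3  4
Maximum dp value is 4.

4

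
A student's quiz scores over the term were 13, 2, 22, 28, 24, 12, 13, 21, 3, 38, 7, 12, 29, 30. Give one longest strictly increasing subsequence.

2, 12, 13, 21, 29, 30

Patience tails give the LIS length; then backtrack through the dp parents:
13 → extends → [13]
2 → replaces 13 → [2]
22 → extends → [2, 22]
28 → extends → [2, 22, 28]
24 → replaces 28 → [2, 22, 24]
12 → replaces 22 → [2, 12, 24]
13 → replaces 24 → [2, 12, 13]
21 → extends → [2, 12, 13, 21]
3 → replaces 12 → [2, 3, 13, 21]
38 → extends → [2, 3, 13, 21, 38]
7 → replaces 13 → [2, 3, 7, 21, 38]
12 → replaces 21 → [2, 3, 7, 12, 38]
29 → replaces 38 → [2, 3, 7, 12, 29]
30 → extends → [2, 3, 7, 12, 29, 30]
Length 6; one witness is 2, 12, 13, 21, 29, 30.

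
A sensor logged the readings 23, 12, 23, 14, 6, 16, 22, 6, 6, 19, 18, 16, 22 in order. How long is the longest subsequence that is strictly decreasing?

5

Negate each value so 'decreasing' becomes 'increasing', then run patience tails on the negated sequence:
-23 → extends → [-23]
-12 → extends → [-23, -12]
-23 → already a tail → [-23, -12]
-14 → replaces -12 → [-23, -14]
-6 → extends → [-23, -14, -6]
-16 → replaces -14 → [-23, -16, -6]
-22 → replaces -16 → [-23, -22, -6]
-6 → already a tail → [-23, -22, -6]
-6 → already a tail → [-23, -22, -6]
-19 → replaces -6 → [-23, -22, -19]
-18 → extends → [-23, -22, -19, -18]
-16 → extends → [-23, -22, -19, -18, -16]
-22 → already a tail → [-23, -22, -19, -18, -16]
Five tails, so the longest strictly decreasing subsequence of the original has length 5.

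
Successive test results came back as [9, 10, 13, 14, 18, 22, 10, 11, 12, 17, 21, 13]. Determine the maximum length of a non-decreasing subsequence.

7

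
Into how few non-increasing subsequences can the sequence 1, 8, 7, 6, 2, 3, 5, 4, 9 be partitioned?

5

Place each on the leftmost legal pile:
1 → new pile 1 (tops now [1])
8 → new pile 2 (tops now [1, 8])
7 → pile 2 (tops now [1, 7])
6 → pile 2 (tops now [1, 6])
2 → pile 2 (tops now [1, 2])
3 → new pile 3 (tops now [1, 2, 3])
5 → new pile 4 (tops now [1, 2, 3, 5])
4 → pile 4 (tops now [1, 2, 3, 4])
9 → new pile 5 (tops now [1, 2, 3, 4, 9])
Five piles.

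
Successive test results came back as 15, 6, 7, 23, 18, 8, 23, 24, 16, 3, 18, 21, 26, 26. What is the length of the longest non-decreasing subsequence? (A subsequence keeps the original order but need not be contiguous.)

8

Track the smallest tail for each achievable length (allowing ties):
15 → extends → [15]
6 → replaces 15 → [6]
7 → extends → [6, 7]
23 → extends → [6, 7, 23]
18 → replaces 23 → [6, 7, 18]
8 → replaces 18 → [6, 7, 8]
23 → extends → [6, 7, 8, 23]
24 → extends → [6, 7, 8, 23, 24]
16 → replaces 23 → [6, 7, 8, 16, 24]
3 → replaces 6 → [3, 7, 8, 16, 24]
18 → replaces 24 → [3, 7, 8, 16, 18]
21 → extends → [3, 7, 8, 16, 18, 21]
26 → extends → [3, 7, 8, 16, 18, 21, 26]
26 → extends → [3, 7, 8, 16, 18, 21, 26, 26]
Eight tails, so the longest non-decreasing subsequence has length 8 (e.g. 6, 7, 8, 16, 18, 21, 26, 26).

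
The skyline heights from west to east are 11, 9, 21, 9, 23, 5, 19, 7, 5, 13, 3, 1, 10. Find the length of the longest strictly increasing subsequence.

3

Track the smallest tail for each achievable length (strict):
11 → extends → [11]
9 → replaces 11 → [9]
21 → extends → [9, 21]
9 → already a tail → [9, 21]
23 → extends → [9, 21, 23]
5 → replaces 9 → [5, 21, 23]
19 → replaces 21 → [5, 19, 23]
7 → replaces 19 → [5, 7, 23]
5 → already a tail → [5, 7, 23]
13 → replaces 23 → [5, 7, 13]
3 → replaces 5 → [3, 7, 13]
1 → replaces 3 → [1, 7, 13]
10 → replaces 13 → [1, 7, 10]
Three tails, so the longest strictly increasing subsequence has length 3 (e.g. 11, 21, 23).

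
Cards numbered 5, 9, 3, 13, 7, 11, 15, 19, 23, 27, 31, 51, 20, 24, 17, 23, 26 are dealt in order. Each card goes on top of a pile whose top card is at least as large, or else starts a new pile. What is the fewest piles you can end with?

Place each on the leftmost legal pile:
5 → new pile 1 (tops now [5])
9 → new pile 2 (tops now [5, 9])
3 → pile 1 (tops now [3, 9])
13 → new pile 3 (tops now [3, 9, 13])
7 → pile 2 (tops now [3, 7, 13])
11 → pile 3 (tops now [3, 7, 11])
15 → new pile 4 (tops now [3, 7, 11, 15])
19 → new pile 5 (tops now [3, 7, 11, 15, 19])
23 → new pile 6 (tops now [3, 7, 11, 15, 19, 23])
27 → new pile 7 (tops now [3, 7, 11, 15, 19, 23, 27])
31 → new pile 8 (tops now [3, 7, 11, 15, 19, 23, 27, 31])
51 → new pile 9 (tops now [3, 7, 11, 15, 19, 23, 27, 31, 51])
20 → pile 6 (tops now [3, 7, 11, 15, 19, 20, 27, 31, 51])
24 → pile 7 (tops now [3, 7, 11, 15, 19, 20, 24, 31, 51])
17 → pile 5 (tops now [3, 7, 11, 15, 17, 20, 24, 31, 51])
23 → pile 7 (tops now [3, 7, 11, 15, 17, 20, 23, 31, 51])
26 → pile 8 (tops now [3, 7, 11, 15, 17, 20, 23, 26, 51])
Nine piles.

9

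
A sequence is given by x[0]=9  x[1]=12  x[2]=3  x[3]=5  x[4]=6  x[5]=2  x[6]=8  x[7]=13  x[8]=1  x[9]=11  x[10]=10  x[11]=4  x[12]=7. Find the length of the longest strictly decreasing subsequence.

Negate each value so 'decreasing' becomes 'increasing', then run patience tails on the negated sequence:
-9 → extends → [-9]
-12 → replaces -9 → [-12]
-3 → extends → [-12, -3]
-5 → replaces -3 → [-12, -5]
-6 → replaces -5 → [-12, -6]
-2 → extends → [-12, -6, -2]
-8 → replaces -6 → [-12, -8, -2]
-13 → replaces -12 → [-13, -8, -2]
-1 → extends → [-13, -8, -2, -1]
-11 → replaces -8 → [-13, -11, -2, -1]
-10 → replaces -2 → [-13, -11, -10, -1]
-4 → replaces -1 → [-13, -11, -10, -4]
-7 → replaces -4 → [-13, -11, -10, -7]
Four tails, so the longest strictly decreasing subsequence of the original has length 4.

4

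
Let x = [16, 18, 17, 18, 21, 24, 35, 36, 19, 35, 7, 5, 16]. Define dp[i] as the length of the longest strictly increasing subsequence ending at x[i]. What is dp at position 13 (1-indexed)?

dp[i] = 1 + max{dp[j] : j<i, x[j]<x[i]} (or 1 if no such j):
i:      1  2  3  4  5  6  7  8  9 10 11 12 13
x[i]:  16 18 17 18 21 24 35 36 19 35  7  5 16
dp:     1  2  2  3  4  5  6  7  4  6  1  1  2
At index 13 the value is 2.

2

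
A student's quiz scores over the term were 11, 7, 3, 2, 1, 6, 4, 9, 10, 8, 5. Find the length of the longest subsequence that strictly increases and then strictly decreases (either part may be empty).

6

inc[i] = longest strictly increasing subsequence ending at i; dec[i] = longest strictly decreasing subsequence starting at i:
i:      1  2  3  4  5  6  7  8  9 10 11
a[i]:  11  7  3  2  1  6  4  9 10  8  5
inc:    1  1  1  1  1  2  2  3  4  3  3
dec:    5  4  3  2  1  2  1  3  3  2  1
Best peak at i=9 (value 10): inc=4, dec=3, length 4+3−1 = 6.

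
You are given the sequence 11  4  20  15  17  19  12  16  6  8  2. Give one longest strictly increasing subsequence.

Patience tails give the LIS length; then backtrack through the dp parents:
11 → extends → [11]
4 → replaces 11 → [4]
20 → extends → [4, 20]
15 → replaces 20 → [4, 15]
17 → extends → [4, 15, 17]
19 → extends → [4, 15, 17, 19]
12 → replaces 15 → [4, 12, 17, 19]
16 → replaces 17 → [4, 12, 16, 19]
6 → replaces 12 → [4, 6, 16, 19]
8 → replaces 16 → [4, 6, 8, 19]
2 → replaces 4 → [2, 6, 8, 19]
Length 4; one witness is 11, 15, 17, 19.

11, 15, 17, 19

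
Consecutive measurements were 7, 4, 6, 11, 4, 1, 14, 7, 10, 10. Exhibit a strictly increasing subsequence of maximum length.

Patience tails give the LIS length; then backtrack through the dp parents:
7 → extends → [7]
4 → replaces 7 → [4]
6 → extends → [4, 6]
11 → extends → [4, 6, 11]
4 → already a tail → [4, 6, 11]
1 → replaces 4 → [1, 6, 11]
14 → extends → [1, 6, 11, 14]
7 → replaces 11 → [1, 6, 7, 14]
10 → replaces 14 → [1, 6, 7, 10]
10 → already a tail → [1, 6, 7, 10]
Length 4; one witness is 4, 6, 11, 14.

4, 6, 11, 14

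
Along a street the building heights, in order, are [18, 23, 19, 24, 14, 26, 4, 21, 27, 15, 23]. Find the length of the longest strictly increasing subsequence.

Let dp[i] be the length of the longest such subsequence ending at index i:
i:      1  2  3  4  5  6  7  8  9 10 11
a[i]:  18 23 19 24 14 26  4 21 27 15 23
dp:     1  2  2  3  1  4  1  3  5  2  4
Maximum dp value is 5.

5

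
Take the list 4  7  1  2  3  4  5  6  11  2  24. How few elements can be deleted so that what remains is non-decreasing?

Fewest deletions = n − (longest non-decreasing subsequence).
Patience tails:
4 → extends → [4]
7 → extends → [4, 7]
1 → replaces 4 → [1, 7]
2 → replaces 7 → [1, 2]
3 → extends → [1, 2, 3]
4 → extends → [1, 2, 3, 4]
5 → extends → [1, 2, 3, 4, 5]
6 → extends → [1, 2, 3, 4, 5, 6]
11 → extends → [1, 2, 3, 4, 5, 6, 11]
2 → replaces 3 → [1, 2, 2, 4, 5, 6, 11]
24 → extends → [1, 2, 2, 4, 5, 6, 11, 24]
Longest non-decreasing subsequence has length 8, so deletions = 11 − 8 = 3.

3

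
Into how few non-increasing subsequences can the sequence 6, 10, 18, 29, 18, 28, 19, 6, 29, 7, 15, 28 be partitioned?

5

Place each on the leftmost legal pile:
6 → new pile 1 (tops now [6])
10 → new pile 2 (tops now [6, 10])
18 → new pile 3 (tops now [6, 10, 18])
29 → new pile 4 (tops now [6, 10, 18, 29])
18 → pile 3 (tops now [6, 10, 18, 29])
28 → pile 4 (tops now [6, 10, 18, 28])
19 → pile 4 (tops now [6, 10, 18, 19])
6 → pile 1 (tops now [6, 10, 18, 19])
29 → new pile 5 (tops now [6, 10, 18, 19, 29])
7 → pile 2 (tops now [6, 7, 18, 19, 29])
15 → pile 3 (tops now [6, 7, 15, 19, 29])
28 → pile 5 (tops now [6, 7, 15, 19, 28])
Five piles.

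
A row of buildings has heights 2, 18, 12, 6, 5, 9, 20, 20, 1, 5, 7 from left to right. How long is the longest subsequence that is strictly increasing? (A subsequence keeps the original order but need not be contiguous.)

Track the smallest tail for each achievable length (strict):
2 → extends → [2]
18 → extends → [2, 18]
12 → replaces 18 → [2, 12]
6 → replaces 12 → [2, 6]
5 → replaces 6 → [2, 5]
9 → extends → [2, 5, 9]
20 → extends → [2, 5, 9, 20]
20 → already a tail → [2, 5, 9, 20]
1 → replaces 2 → [1, 5, 9, 20]
5 → already a tail → [1, 5, 9, 20]
7 → replaces 9 → [1, 5, 7, 20]
Four tails, so the longest strictly increasing subsequence has length 4 (e.g. 2, 6, 9, 20).

4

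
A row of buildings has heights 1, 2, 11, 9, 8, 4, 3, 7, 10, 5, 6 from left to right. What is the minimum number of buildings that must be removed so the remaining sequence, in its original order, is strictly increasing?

6

Fewest deletions = n − (longest strictly increasing subsequence).
Patience tails:
1 → extends → [1]
2 → extends → [1, 2]
11 → extends → [1, 2, 11]
9 → replaces 11 → [1, 2, 9]
8 → replaces 9 → [1, 2, 8]
4 → replaces 8 → [1, 2, 4]
3 → replaces 4 → [1, 2, 3]
7 → extends → [1, 2, 3, 7]
10 → extends → [1, 2, 3, 7, 10]
5 → replaces 7 → [1, 2, 3, 5, 10]
6 → replaces 10 → [1, 2, 3, 5, 6]
Longest strictly increasing subsequence has length 5, so deletions = 11 − 5 = 6.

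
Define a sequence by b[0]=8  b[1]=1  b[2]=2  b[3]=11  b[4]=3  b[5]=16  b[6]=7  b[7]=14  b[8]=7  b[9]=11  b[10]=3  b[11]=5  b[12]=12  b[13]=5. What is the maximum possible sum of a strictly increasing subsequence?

36

Let S[i] be the best sum of a strictly increasing subsequence ending at i:
i:      0  1  2  3  4  5  6  7  8  9 10 11 12 13
b[i]:   8  1  2 11  3 16  7 14  7 11  3  5 12  5
S:      8  1  3 19  6 35 13 33 13 24  6 11 36 11
Maximum is 36 (e.g. 1 + 2 + 3 + 7 + 11 + 12).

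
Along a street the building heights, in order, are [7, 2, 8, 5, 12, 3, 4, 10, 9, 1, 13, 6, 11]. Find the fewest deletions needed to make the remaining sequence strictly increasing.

Fewest deletions = n − (longest strictly increasing subsequence).
Patience tails:
7 → extends → [7]
2 → replaces 7 → [2]
8 → extends → [2, 8]
5 → replaces 8 → [2, 5]
12 → extends → [2, 5, 12]
3 → replaces 5 → [2, 3, 12]
4 → replaces 12 → [2, 3, 4]
10 → extends → [2, 3, 4, 10]
9 → replaces 10 → [2, 3, 4, 9]
1 → replaces 2 → [1, 3, 4, 9]
13 → extends → [1, 3, 4, 9, 13]
6 → replaces 9 → [1, 3, 4, 6, 13]
11 → replaces 13 → [1, 3, 4, 6, 11]
Longest strictly increasing subsequence has length 5, so deletions = 13 − 5 = 8.

8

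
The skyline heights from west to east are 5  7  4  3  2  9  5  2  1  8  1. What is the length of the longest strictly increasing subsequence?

3

Track the smallest tail for each achievable length (strict):
5 → extends → [5]
7 → extends → [5, 7]
4 → replaces 5 → [4, 7]
3 → replaces 4 → [3, 7]
2 → replaces 3 → [2, 7]
9 → extends → [2, 7, 9]
5 → replaces 7 → [2, 5, 9]
2 → already a tail → [2, 5, 9]
1 → replaces 2 → [1, 5, 9]
8 → replaces 9 → [1, 5, 8]
1 → already a tail → [1, 5, 8]
Three tails, so the longest strictly increasing subsequence has length 3 (e.g. 5, 7, 9).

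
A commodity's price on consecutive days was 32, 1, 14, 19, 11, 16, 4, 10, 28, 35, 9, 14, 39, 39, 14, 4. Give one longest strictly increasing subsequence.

Patience tails give the LIS length; then backtrack through the dp parents:
32 → extends → [32]
1 → replaces 32 → [1]
14 → extends → [1, 14]
19 → extends → [1, 14, 19]
11 → replaces 14 → [1, 11, 19]
16 → replaces 19 → [1, 11, 16]
4 → replaces 11 → [1, 4, 16]
10 → replaces 16 → [1, 4, 10]
28 → extends → [1, 4, 10, 28]
35 → extends → [1, 4, 10, 28, 35]
9 → replaces 10 → [1, 4, 9, 28, 35]
14 → replaces 28 → [1, 4, 9, 14, 35]
39 → extends → [1, 4, 9, 14, 35, 39]
39 → already a tail → [1, 4, 9, 14, 35, 39]
14 → already a tail → [1, 4, 9, 14, 35, 39]
4 → already a tail → [1, 4, 9, 14, 35, 39]
Length 6; one witness is 1, 14, 19, 28, 35, 39.

1, 14, 19, 28, 35, 39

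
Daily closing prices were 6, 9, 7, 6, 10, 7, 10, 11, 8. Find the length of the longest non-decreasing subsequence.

5

Track the smallest tail for each achievable length (allowing ties):
6 → extends → [6]
9 → extends → [6, 9]
7 → replaces 9 → [6, 7]
6 → replaces 7 → [6, 6]
10 → extends → [6, 6, 10]
7 → replaces 10 → [6, 6, 7]
10 → extends → [6, 6, 7, 10]
11 → extends → [6, 6, 7, 10, 11]
8 → replaces 10 → [6, 6, 7, 8, 11]
Five tails, so the longest non-decreasing subsequence has length 5 (e.g. 6, 9, 10, 10, 11).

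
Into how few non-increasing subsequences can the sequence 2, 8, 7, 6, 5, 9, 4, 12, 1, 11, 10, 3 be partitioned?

4

The minimum number of non-increasing subsequences covering a sequence equals the length of its longest strictly increasing subsequence.
LIS length is 4 (e.g. 2, 8, 9, 12), so 4 piles are needed.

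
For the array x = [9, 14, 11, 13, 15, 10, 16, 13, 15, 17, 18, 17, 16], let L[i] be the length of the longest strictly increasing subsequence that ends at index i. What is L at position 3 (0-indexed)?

3

dp[i] = 1 + max{dp[j] : j<i, x[j]<x[i]} (or 1 if no such j):
i:      0  1  2  3  4  5  6  7  8  9 10 11 12
x[i]:   9 14 11 13 15 10 16 13 15 17 18 17 16
dp:     1  2  2  3  4  2  5  3  4  6  7  6  5
At index 3 the value is 3.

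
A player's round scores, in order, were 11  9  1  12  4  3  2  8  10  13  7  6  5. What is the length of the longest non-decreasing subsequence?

Let dp[i] be the length of the longest such subsequence ending at index i:
i:      1  2  3  4  5  6  7  8  9 10 11 12 13
a[i]:  11  9  1 12  4  3  2  8 10 13  7  6  5
dp:     1  1  1  2  2  2  2  3  4  5  3  3  3
Maximum dp value is 5.

5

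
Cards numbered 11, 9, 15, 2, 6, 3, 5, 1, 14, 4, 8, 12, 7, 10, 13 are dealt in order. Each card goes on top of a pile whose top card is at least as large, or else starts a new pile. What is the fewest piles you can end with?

6

Place each on the leftmost legal pile:
11 → new pile 1 (tops now [11])
9 → pile 1 (tops now [9])
15 → new pile 2 (tops now [9, 15])
2 → pile 1 (tops now [2, 15])
6 → pile 2 (tops now [2, 6])
3 → pile 2 (tops now [2, 3])
5 → new pile 3 (tops now [2, 3, 5])
1 → pile 1 (tops now [1, 3, 5])
14 → new pile 4 (tops now [1, 3, 5, 14])
4 → pile 3 (tops now [1, 3, 4, 14])
8 → pile 4 (tops now [1, 3, 4, 8])
12 → new pile 5 (tops now [1, 3, 4, 8, 12])
7 → pile 4 (tops now [1, 3, 4, 7, 12])
10 → pile 5 (tops now [1, 3, 4, 7, 10])
13 → new pile 6 (tops now [1, 3, 4, 7, 10, 13])
Six piles.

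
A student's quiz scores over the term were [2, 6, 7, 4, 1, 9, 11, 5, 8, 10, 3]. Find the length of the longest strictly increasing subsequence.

5

Let dp[i] be the length of the longest such subsequence ending at index i:
i:      1  2  3  4  5  6  7  8  9 10 11
a[i]:   2  6  7  4  1  9 11  5  8 10  3
dp:     1  2  3  2  1  4  5  3  4  5  2
Maximum dp value is 5.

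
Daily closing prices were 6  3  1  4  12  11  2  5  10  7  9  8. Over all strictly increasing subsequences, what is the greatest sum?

28

Let S[i] be the best sum of a strictly increasing subsequence ending at i:
i:      1  2  3  4  5  6  7  8  9 10 11 12
a[i]:   6  3  1  4 12 11  2  5 10  7  9  8
S:      6  3  1  7 19 18  3 12 22 19 28 27
Maximum is 28 (e.g. 3 + 4 + 5 + 7 + 9).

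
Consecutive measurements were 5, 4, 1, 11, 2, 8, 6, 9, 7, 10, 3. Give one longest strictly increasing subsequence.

Patience tails give the LIS length; then backtrack through the dp parents:
5 → extends → [5]
4 → replaces 5 → [4]
1 → replaces 4 → [1]
11 → extends → [1, 11]
2 → replaces 11 → [1, 2]
8 → extends → [1, 2, 8]
6 → replaces 8 → [1, 2, 6]
9 → extends → [1, 2, 6, 9]
7 → replaces 9 → [1, 2, 6, 7]
10 → extends → [1, 2, 6, 7, 10]
3 → replaces 6 → [1, 2, 3, 7, 10]
Length 5; one witness is 1, 2, 8, 9, 10.

1, 2, 8, 9, 10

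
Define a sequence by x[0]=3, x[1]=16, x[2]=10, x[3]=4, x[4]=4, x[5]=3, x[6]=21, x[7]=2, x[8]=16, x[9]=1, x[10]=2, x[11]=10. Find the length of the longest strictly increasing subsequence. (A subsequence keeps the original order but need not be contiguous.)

Let dp[i] be the length of the longest such subsequence ending at index i:
i:      0  1  2  3  4  5  6  7  8  9 10 11
x[i]:   3 16 10  4  4  3 21  2 16  1  2 10
dp:     1  2  2  2  2  1  3  1  3  1  2  3
Maximum dp value is 3.

3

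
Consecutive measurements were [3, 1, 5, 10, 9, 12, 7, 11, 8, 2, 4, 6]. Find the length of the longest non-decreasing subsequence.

4

Track the smallest tail for each achievable length (allowing ties):
3 → extends → [3]
1 → replaces 3 → [1]
5 → extends → [1, 5]
10 → extends → [1, 5, 10]
9 → replaces 10 → [1, 5, 9]
12 → extends → [1, 5, 9, 12]
7 → replaces 9 → [1, 5, 7, 12]
11 → replaces 12 → [1, 5, 7, 11]
8 → replaces 11 → [1, 5, 7, 8]
2 → replaces 5 → [1, 2, 7, 8]
4 → replaces 7 → [1, 2, 4, 8]
6 → replaces 8 → [1, 2, 4, 6]
Four tails, so the longest non-decreasing subsequence has length 4 (e.g. 3, 5, 10, 12).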